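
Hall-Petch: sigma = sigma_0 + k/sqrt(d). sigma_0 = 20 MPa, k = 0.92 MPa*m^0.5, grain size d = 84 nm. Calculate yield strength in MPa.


d = 84 nm = 8.4e-08 m
sqrt(d) = 0.0002898275
Hall-Petch contribution = k / sqrt(d) = 0.92 / 0.0002898275 = 3174.3 MPa
sigma = sigma_0 + k/sqrt(d) = 20 + 3174.3 = 3194.3 MPa

3194.3


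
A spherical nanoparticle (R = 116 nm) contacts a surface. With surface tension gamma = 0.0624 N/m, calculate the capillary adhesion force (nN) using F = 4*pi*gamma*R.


Convert radius: R = 116 nm = 1.16e-07 m
F = 4 * pi * gamma * R
F = 4 * pi * 0.0624 * 1.16e-07
F = 9.09604e-08 N = 90.9604 nN

90.9604


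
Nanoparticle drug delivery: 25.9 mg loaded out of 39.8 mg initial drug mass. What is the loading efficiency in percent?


Drug loading efficiency = (drug loaded / drug initial) * 100
DLE = 25.9 / 39.8 * 100
DLE = 0.6508 * 100
DLE = 65.08%

65.08


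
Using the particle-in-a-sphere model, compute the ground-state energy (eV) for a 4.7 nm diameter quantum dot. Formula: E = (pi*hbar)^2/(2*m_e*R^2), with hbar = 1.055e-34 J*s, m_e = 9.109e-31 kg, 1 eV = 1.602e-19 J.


Radius R = 4.7/2 = 2.35 nm = 2.35e-09 m
E = (pi * 1.055e-34)^2 / (2 * 9.109e-31 * (2.35e-09)^2)
E(J) = 1.09186e-20
E = E(J) / 1.602e-19 = 0.0682 eV

0.0682


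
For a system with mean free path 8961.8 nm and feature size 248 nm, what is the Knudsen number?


Knudsen number Kn = lambda / L
Kn = 8961.8 / 248
Kn = 36.1363

36.1363


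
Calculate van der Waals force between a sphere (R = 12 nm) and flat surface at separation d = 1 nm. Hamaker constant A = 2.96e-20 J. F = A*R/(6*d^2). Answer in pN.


Convert to SI: R = 12 nm = 1.2e-08 m, d = 1 nm = 1e-09 m
F = A * R / (6 * d^2)
F = 2.96e-20 * 1.2e-08 / (6 * (1e-09)^2)
F = 5.92e-11 N = 59.2 pN

59.2


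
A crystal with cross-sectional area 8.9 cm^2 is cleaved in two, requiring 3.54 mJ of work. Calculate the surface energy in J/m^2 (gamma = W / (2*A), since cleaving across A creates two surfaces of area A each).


Convert: A = 8.9 cm^2 = 0.00089 m^2, W = 3.54 mJ = 0.00354 J
Cleaving exposes two faces of area A, so total new surface = 2*A and gamma = W / (2*A)
gamma = 0.00354 / (2 * 0.00089)
gamma = 1.989 J/m^2

1.989


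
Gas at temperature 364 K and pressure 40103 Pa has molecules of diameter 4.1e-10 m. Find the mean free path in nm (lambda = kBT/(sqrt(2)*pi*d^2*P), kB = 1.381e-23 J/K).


Mean free path: lambda = kB*T / (sqrt(2) * pi * d^2 * P)
lambda = 1.381e-23 * 364 / (sqrt(2) * pi * (4.1e-10)^2 * 40103)
lambda = 1.67836e-07 m
lambda = 167.84 nm

167.84


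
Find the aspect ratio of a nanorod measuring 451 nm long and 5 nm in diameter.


Aspect ratio AR = length / diameter
AR = 451 / 5
AR = 90.2

90.2


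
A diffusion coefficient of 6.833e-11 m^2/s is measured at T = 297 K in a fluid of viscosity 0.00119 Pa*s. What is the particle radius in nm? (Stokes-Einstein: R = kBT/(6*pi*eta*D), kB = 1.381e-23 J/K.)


Stokes-Einstein: R = kB*T / (6*pi*eta*D)
R = 1.381e-23 * 297 / (6 * pi * 0.00119 * 6.833e-11)
R = 2.67603e-09 m = 2.68 nm

2.68


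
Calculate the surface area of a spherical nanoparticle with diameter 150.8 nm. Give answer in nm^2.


Radius r = 150.8/2 = 75.4 nm
Surface area SA = 4 * pi * r^2
SA = 4 * pi * (75.4)^2
SA = 71441.83 nm^2

71441.83


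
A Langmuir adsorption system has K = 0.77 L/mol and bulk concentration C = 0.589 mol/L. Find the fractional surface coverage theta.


Langmuir isotherm: theta = K*C / (1 + K*C)
K*C = 0.77 * 0.589 = 0.45353
theta = 0.45353 / (1 + 0.45353) = 0.45353 / 1.45353
theta = 0.312

0.312


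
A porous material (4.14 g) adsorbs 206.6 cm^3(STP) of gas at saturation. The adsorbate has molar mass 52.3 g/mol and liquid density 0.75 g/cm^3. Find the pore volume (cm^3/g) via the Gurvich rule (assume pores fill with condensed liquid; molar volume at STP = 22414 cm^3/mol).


Moles adsorbed n = V_ads / 22414 = 206.6 / 22414 = 9.217453e-03 mol
Liquid volume V_liq = n * M / rho_liq = 9.217453e-03 * 52.3 / 0.75 = 0.64276 cm^3
Specific pore volume V_pore = V_liq / m_sample = 0.64276 / 4.14
V_pore = 0.1553 cm^3/g

0.1553


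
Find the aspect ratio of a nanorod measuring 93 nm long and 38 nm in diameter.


Aspect ratio AR = length / diameter
AR = 93 / 38
AR = 2.45

2.45


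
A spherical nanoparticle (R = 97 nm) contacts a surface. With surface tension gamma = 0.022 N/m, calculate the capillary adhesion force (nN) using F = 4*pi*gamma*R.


Convert radius: R = 97 nm = 9.7e-08 m
F = 4 * pi * gamma * R
F = 4 * pi * 0.022 * 9.7e-08
F = 2.68166e-08 N = 26.8166 nN

26.8166


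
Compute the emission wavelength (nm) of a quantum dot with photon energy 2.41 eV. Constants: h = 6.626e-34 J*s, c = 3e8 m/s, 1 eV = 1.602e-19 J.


Convert energy: E = 2.41 eV = 2.41 * 1.602e-19 = 3.86082e-19 J
lambda = h*c / E = 6.626e-34 * 3e8 / 3.86082e-19
lambda = 5.14865e-07 m = 514.9 nm

514.9


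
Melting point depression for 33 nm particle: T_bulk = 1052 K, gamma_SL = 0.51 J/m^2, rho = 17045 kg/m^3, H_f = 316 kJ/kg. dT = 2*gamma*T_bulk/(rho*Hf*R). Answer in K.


Radius R = 33/2 = 16.5 nm = 1.65e-08 m
Convert H_f = 316 kJ/kg = 316000 J/kg
dT = 2 * gamma_SL * T_bulk / (rho * H_f * R)
dT = 2 * 0.51 * 1052 / (17045 * 316000 * 1.65e-08)
dT = 12.1 K

12.1


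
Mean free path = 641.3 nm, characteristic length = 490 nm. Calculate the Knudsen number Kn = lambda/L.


Knudsen number Kn = lambda / L
Kn = 641.3 / 490
Kn = 1.3088

1.3088


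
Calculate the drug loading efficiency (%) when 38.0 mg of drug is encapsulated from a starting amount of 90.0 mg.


Drug loading efficiency = (drug loaded / drug initial) * 100
DLE = 38.0 / 90.0 * 100
DLE = 0.4222 * 100
DLE = 42.22%

42.22


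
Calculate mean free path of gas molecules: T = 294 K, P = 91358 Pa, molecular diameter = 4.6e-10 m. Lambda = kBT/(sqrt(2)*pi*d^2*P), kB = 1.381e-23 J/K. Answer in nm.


Mean free path: lambda = kB*T / (sqrt(2) * pi * d^2 * P)
lambda = 1.381e-23 * 294 / (sqrt(2) * pi * (4.6e-10)^2 * 91358)
lambda = 4.72731e-08 m
lambda = 47.27 nm

47.27


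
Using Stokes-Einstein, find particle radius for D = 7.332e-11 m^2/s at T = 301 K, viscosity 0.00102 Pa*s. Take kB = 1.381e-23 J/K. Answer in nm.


Stokes-Einstein: R = kB*T / (6*pi*eta*D)
R = 1.381e-23 * 301 / (6 * pi * 0.00102 * 7.332e-11)
R = 2.94874e-09 m = 2.95 nm

2.95


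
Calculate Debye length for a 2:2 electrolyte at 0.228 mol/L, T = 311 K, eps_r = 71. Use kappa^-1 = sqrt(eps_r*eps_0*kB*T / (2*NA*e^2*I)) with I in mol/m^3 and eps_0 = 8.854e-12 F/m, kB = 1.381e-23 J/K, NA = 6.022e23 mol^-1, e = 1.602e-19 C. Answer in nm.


Ionic strength I = 0.228 * 2^2 * 1000 = 912 mol/m^3
kappa^-1 = sqrt(71 * 8.854e-12 * 1.381e-23 * 311 / (2 * 6.022e23 * (1.602e-19)^2 * 912))
kappa^-1 = 0.309 nm

0.309


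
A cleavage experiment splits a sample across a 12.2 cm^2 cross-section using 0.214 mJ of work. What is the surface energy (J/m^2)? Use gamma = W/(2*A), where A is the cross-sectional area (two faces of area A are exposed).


Convert: A = 12.2 cm^2 = 0.00122 m^2, W = 0.214 mJ = 0.000214 J
Cleaving exposes two faces of area A, so total new surface = 2*A and gamma = W / (2*A)
gamma = 0.000214 / (2 * 0.00122)
gamma = 0.088 J/m^2

0.088


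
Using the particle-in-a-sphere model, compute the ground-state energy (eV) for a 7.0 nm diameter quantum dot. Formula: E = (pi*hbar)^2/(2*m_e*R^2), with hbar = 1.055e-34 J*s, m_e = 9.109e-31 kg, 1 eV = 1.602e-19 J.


Radius R = 7.0/2 = 3.5 nm = 3.5e-09 m
E = (pi * 1.055e-34)^2 / (2 * 9.109e-31 * (3.5e-09)^2)
E(J) = 4.9223e-21
E = E(J) / 1.602e-19 = 0.0307 eV

0.0307


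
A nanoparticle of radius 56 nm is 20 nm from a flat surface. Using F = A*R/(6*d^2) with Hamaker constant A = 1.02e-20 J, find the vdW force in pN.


Convert to SI: R = 56 nm = 5.6e-08 m, d = 20 nm = 2e-08 m
F = A * R / (6 * d^2)
F = 1.02e-20 * 5.6e-08 / (6 * (2e-08)^2)
F = 2.38e-13 N = 0.238 pN

0.238


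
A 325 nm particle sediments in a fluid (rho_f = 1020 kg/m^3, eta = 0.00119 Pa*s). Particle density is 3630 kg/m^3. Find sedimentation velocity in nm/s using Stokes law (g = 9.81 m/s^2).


Radius R = 325/2 nm = 1.625e-07 m
Density difference = 3630 - 1020 = 2610 kg/m^3
v = 2 * R^2 * (rho_p - rho_f) * g / (9 * eta)
v = 2 * (1.625e-07)^2 * 2610 * 9.81 / (9 * 0.00119)
v = 1.26257e-07 m/s = 126.2574 nm/s

126.2574


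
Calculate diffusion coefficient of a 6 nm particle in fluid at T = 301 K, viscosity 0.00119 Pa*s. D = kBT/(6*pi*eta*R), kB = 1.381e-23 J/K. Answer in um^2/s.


Radius R = 6/2 = 3 nm = 3e-09 m
D = kB*T / (6*pi*eta*R)
D = 1.381e-23 * 301 / (6 * pi * 0.00119 * 3e-09)
D = 6.17719e-11 m^2/s = 61.772 um^2/s

61.772


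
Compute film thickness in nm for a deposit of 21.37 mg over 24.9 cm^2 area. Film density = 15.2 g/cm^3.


Convert: m = 21.37 mg = 2.1370e-05 kg, A = 24.9 cm^2 = 2.4900e-03 m^2, rho = 15.2 g/cm^3 = 15200 kg/m^3
t = m / (A * rho)
t = 2.1370e-05 / (2.4900e-03 * 15200)
t = 5.6463e-07 m = 564.6 nm

564.6


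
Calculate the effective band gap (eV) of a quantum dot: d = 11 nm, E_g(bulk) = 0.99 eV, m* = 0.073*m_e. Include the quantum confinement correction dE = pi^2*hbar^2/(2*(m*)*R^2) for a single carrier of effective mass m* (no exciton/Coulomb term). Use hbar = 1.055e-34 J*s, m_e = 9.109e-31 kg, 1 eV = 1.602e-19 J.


Radius R = 11/2 nm = 5.5e-09 m
Confinement energy dE = pi^2 * hbar^2 / (2 * m_eff * m_e * R^2)
dE = pi^2 * (1.055e-34)^2 / (2 * 0.073 * 9.109e-31 * (5.5e-09)^2) J, divided by 1.602e-19 J/eV
dE = 0.1704 eV
Total band gap = E_g(bulk) + dE = 0.99 + 0.1704 = 1.1604 eV

1.1604


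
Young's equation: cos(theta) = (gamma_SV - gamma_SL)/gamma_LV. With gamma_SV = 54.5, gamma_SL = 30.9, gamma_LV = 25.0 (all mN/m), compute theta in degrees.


cos(theta) = (gamma_SV - gamma_SL) / gamma_LV
cos(theta) = (54.5 - 30.9) / 25.0
cos(theta) = 0.944
theta = arccos(0.944) = 19.27 degrees

19.27


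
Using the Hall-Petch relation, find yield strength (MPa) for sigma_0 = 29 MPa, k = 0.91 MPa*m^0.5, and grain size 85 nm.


d = 85 nm = 8.5e-08 m
sqrt(d) = 0.0002915476
Hall-Petch contribution = k / sqrt(d) = 0.91 / 0.0002915476 = 3121.3 MPa
sigma = sigma_0 + k/sqrt(d) = 29 + 3121.3 = 3150.3 MPa

3150.3


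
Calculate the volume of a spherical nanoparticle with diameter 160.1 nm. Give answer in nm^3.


Radius r = 160.1/2 = 80.05 nm
Volume V = (4/3) * pi * r^3
V = (4/3) * pi * (80.05)^3
V = 2148684.34 nm^3

2148684.34


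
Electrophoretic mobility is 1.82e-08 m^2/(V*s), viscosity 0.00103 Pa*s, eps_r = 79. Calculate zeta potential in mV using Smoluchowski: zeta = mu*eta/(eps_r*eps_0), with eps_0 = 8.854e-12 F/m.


Smoluchowski equation: zeta = mu * eta / (eps_r * eps_0)
zeta = 1.82e-08 * 0.00103 / (79 * 8.854e-12)
zeta = 0.0268 V = 26.8 mV

26.8


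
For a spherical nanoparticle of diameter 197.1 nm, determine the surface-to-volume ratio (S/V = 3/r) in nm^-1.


Radius r = 197.1/2 = 98.55 nm
S/V = 3 / r = 3 / 98.55
S/V = 0.0304 nm^-1

0.0304


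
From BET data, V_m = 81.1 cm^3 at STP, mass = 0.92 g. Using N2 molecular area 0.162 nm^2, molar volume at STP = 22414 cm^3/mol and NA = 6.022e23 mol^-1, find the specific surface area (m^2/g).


Number of moles in monolayer = V_m / 22414 = 81.1 / 22414 = 0.00361827
Number of molecules = moles * NA = 0.00361827 * 6.022e23
SA = molecules * sigma / mass
SA = (81.1 / 22414) * 6.022e23 * 0.162e-18 / 0.92
SA = 383.7 m^2/g

383.7


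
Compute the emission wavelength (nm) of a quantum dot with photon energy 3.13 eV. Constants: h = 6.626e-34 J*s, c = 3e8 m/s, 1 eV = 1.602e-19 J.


Convert energy: E = 3.13 eV = 3.13 * 1.602e-19 = 5.01426e-19 J
lambda = h*c / E = 6.626e-34 * 3e8 / 5.01426e-19
lambda = 3.96429e-07 m = 396.4 nm

396.4


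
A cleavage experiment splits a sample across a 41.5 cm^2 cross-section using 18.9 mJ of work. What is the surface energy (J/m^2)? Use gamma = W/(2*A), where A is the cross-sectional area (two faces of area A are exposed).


Convert: A = 41.5 cm^2 = 0.00415 m^2, W = 18.9 mJ = 0.0189 J
Cleaving exposes two faces of area A, so total new surface = 2*A and gamma = W / (2*A)
gamma = 0.0189 / (2 * 0.00415)
gamma = 2.277 J/m^2

2.277


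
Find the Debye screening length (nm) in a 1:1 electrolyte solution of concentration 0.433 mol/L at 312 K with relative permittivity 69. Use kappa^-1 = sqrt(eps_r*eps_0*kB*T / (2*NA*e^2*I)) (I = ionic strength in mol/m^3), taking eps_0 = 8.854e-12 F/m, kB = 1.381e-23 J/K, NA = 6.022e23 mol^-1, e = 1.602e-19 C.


Ionic strength I = 0.433 * 1^2 * 1000 = 433 mol/m^3
kappa^-1 = sqrt(69 * 8.854e-12 * 1.381e-23 * 312 / (2 * 6.022e23 * (1.602e-19)^2 * 433))
kappa^-1 = 0.443 nm

0.443


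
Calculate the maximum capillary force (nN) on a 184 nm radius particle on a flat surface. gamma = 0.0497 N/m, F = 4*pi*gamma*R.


Convert radius: R = 184 nm = 1.84e-07 m
F = 4 * pi * gamma * R
F = 4 * pi * 0.0497 * 1.84e-07
F = 1.14917e-07 N = 114.9169 nN

114.9169


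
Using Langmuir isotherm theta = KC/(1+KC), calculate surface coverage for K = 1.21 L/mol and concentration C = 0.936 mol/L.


Langmuir isotherm: theta = K*C / (1 + K*C)
K*C = 1.21 * 0.936 = 1.13256
theta = 1.13256 / (1 + 1.13256) = 1.13256 / 2.13256
theta = 0.5311

0.5311


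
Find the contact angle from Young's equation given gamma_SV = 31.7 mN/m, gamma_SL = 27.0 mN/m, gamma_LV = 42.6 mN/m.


cos(theta) = (gamma_SV - gamma_SL) / gamma_LV
cos(theta) = (31.7 - 27.0) / 42.6
cos(theta) = 0.110329
theta = arccos(0.110329) = 83.67 degrees

83.67


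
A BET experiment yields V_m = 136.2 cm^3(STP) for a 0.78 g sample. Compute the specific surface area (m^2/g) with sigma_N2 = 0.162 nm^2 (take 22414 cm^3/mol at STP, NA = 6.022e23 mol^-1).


Number of moles in monolayer = V_m / 22414 = 136.2 / 22414 = 0.00607656
Number of molecules = moles * NA = 0.00607656 * 6.022e23
SA = molecules * sigma / mass
SA = (136.2 / 22414) * 6.022e23 * 0.162e-18 / 0.78
SA = 760.0 m^2/g

760.0


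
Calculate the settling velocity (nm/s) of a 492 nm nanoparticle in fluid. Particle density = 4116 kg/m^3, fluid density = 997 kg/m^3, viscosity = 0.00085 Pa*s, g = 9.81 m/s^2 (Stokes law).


Radius R = 492/2 nm = 2.46e-07 m
Density difference = 4116 - 997 = 3119 kg/m^3
v = 2 * R^2 * (rho_p - rho_f) * g / (9 * eta)
v = 2 * (2.46e-07)^2 * 3119 * 9.81 / (9 * 0.00085)
v = 4.84087e-07 m/s = 484.0867 nm/s

484.0867


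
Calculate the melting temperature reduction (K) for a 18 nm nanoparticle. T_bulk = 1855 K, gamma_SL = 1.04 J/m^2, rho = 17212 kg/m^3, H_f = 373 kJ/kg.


Radius R = 18/2 = 9 nm = 9e-09 m
Convert H_f = 373 kJ/kg = 373000 J/kg
dT = 2 * gamma_SL * T_bulk / (rho * H_f * R)
dT = 2 * 1.04 * 1855 / (17212 * 373000 * 9e-09)
dT = 66.8 K

66.8


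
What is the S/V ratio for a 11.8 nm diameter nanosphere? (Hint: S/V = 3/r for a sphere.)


Radius r = 11.8/2 = 5.9 nm
S/V = 3 / r = 3 / 5.9
S/V = 0.5085 nm^-1

0.5085


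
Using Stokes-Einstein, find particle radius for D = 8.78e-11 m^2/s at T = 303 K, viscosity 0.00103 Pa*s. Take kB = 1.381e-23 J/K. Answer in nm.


Stokes-Einstein: R = kB*T / (6*pi*eta*D)
R = 1.381e-23 * 303 / (6 * pi * 0.00103 * 8.78e-11)
R = 2.45473e-09 m = 2.45 nm

2.45


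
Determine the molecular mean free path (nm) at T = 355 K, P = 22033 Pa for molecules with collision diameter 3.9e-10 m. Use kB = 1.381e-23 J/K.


Mean free path: lambda = kB*T / (sqrt(2) * pi * d^2 * P)
lambda = 1.381e-23 * 355 / (sqrt(2) * pi * (3.9e-10)^2 * 22033)
lambda = 3.29272e-07 m
lambda = 329.27 nm

329.27


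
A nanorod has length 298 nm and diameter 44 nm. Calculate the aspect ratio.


Aspect ratio AR = length / diameter
AR = 298 / 44
AR = 6.77

6.77


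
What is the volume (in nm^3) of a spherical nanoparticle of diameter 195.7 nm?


Radius r = 195.7/2 = 97.85 nm
Volume V = (4/3) * pi * r^3
V = (4/3) * pi * (97.85)^3
V = 3924380.41 nm^3

3924380.41


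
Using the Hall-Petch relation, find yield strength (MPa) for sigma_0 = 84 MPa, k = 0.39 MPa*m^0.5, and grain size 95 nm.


d = 95 nm = 9.5e-08 m
sqrt(d) = 0.0003082207
Hall-Petch contribution = k / sqrt(d) = 0.39 / 0.0003082207 = 1265.3 MPa
sigma = sigma_0 + k/sqrt(d) = 84 + 1265.3 = 1349.3 MPa

1349.3


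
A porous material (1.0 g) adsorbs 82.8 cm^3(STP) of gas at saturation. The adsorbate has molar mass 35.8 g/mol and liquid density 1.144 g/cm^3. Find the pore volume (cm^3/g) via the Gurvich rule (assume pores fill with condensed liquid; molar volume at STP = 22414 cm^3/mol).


Moles adsorbed n = V_ads / 22414 = 82.8 / 22414 = 3.694120e-03 mol
Liquid volume V_liq = n * M / rho_liq = 3.694120e-03 * 35.8 / 1.144 = 0.11560 cm^3
Specific pore volume V_pore = V_liq / m_sample = 0.11560 / 1.0
V_pore = 0.1156 cm^3/g

0.1156


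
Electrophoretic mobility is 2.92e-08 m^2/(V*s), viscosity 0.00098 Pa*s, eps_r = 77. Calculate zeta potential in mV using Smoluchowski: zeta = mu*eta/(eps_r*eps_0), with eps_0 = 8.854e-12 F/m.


Smoluchowski equation: zeta = mu * eta / (eps_r * eps_0)
zeta = 2.92e-08 * 0.00098 / (77 * 8.854e-12)
zeta = 0.041974 V = 41.97 mV

41.97


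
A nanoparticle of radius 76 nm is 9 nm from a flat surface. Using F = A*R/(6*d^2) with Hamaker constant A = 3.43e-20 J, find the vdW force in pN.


Convert to SI: R = 76 nm = 7.6e-08 m, d = 9 nm = 9e-09 m
F = A * R / (6 * d^2)
F = 3.43e-20 * 7.6e-08 / (6 * (9e-09)^2)
F = 5.36379e-12 N = 5.364 pN

5.364


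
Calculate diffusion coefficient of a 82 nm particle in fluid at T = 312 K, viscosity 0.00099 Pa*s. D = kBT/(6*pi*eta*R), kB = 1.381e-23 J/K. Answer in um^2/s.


Radius R = 82/2 = 41 nm = 4.1e-08 m
D = kB*T / (6*pi*eta*R)
D = 1.381e-23 * 312 / (6 * pi * 0.00099 * 4.1e-08)
D = 5.63155e-12 m^2/s = 5.632 um^2/s

5.632


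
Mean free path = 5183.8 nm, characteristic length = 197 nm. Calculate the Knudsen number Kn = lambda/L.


Knudsen number Kn = lambda / L
Kn = 5183.8 / 197
Kn = 26.3137

26.3137


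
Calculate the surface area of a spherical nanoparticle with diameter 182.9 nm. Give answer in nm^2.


Radius r = 182.9/2 = 91.45 nm
Surface area SA = 4 * pi * r^2
SA = 4 * pi * (91.45)^2
SA = 105093.85 nm^2

105093.85


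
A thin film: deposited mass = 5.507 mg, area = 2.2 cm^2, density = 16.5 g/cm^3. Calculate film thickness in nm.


Convert: m = 5.507 mg = 5.5070e-06 kg, A = 2.2 cm^2 = 2.2000e-04 m^2, rho = 16.5 g/cm^3 = 16500 kg/m^3
t = m / (A * rho)
t = 5.5070e-06 / (2.2000e-04 * 16500)
t = 1.5171e-06 m = 1517.1 nm

1517.1


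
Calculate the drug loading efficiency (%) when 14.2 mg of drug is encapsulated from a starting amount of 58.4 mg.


Drug loading efficiency = (drug loaded / drug initial) * 100
DLE = 14.2 / 58.4 * 100
DLE = 0.2432 * 100
DLE = 24.32%

24.32


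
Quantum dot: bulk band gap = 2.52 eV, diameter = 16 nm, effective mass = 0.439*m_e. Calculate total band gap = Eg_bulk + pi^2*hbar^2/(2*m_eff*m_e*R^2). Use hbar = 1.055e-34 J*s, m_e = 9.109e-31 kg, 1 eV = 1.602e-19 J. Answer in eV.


Radius R = 16/2 nm = 8e-09 m
Confinement energy dE = pi^2 * hbar^2 / (2 * m_eff * m_e * R^2)
dE = pi^2 * (1.055e-34)^2 / (2 * 0.439 * 9.109e-31 * (8e-09)^2) J, divided by 1.602e-19 J/eV
dE = 0.0134 eV
Total band gap = E_g(bulk) + dE = 2.52 + 0.0134 = 2.5334 eV

2.5334


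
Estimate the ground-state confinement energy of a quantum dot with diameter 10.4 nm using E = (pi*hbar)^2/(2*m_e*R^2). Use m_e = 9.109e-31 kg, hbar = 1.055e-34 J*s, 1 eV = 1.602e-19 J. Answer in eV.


Radius R = 10.4/2 = 5.2 nm = 5.2e-09 m
E = (pi * 1.055e-34)^2 / (2 * 9.109e-31 * (5.2e-09)^2)
E(J) = 2.22996e-21
E = E(J) / 1.602e-19 = 0.0139 eV

0.0139


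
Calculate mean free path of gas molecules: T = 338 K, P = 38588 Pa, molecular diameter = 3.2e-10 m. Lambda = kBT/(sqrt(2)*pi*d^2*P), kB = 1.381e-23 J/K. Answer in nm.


Mean free path: lambda = kB*T / (sqrt(2) * pi * d^2 * P)
lambda = 1.381e-23 * 338 / (sqrt(2) * pi * (3.2e-10)^2 * 38588)
lambda = 2.65885e-07 m
lambda = 265.88 nm

265.88


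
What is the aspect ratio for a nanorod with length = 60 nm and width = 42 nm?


Aspect ratio AR = length / diameter
AR = 60 / 42
AR = 1.43

1.43


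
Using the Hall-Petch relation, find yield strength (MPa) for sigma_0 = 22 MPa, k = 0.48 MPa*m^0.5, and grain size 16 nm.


d = 16 nm = 1.6e-08 m
sqrt(d) = 0.0001264911
Hall-Petch contribution = k / sqrt(d) = 0.48 / 0.0001264911 = 3794.7 MPa
sigma = sigma_0 + k/sqrt(d) = 22 + 3794.7 = 3816.7 MPa

3816.7


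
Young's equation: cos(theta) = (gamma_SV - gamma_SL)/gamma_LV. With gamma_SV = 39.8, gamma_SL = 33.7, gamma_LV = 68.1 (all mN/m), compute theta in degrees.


cos(theta) = (gamma_SV - gamma_SL) / gamma_LV
cos(theta) = (39.8 - 33.7) / 68.1
cos(theta) = 0.089574
theta = arccos(0.089574) = 84.86 degrees

84.86


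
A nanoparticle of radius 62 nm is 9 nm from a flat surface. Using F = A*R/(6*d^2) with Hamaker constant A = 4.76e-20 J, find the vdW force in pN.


Convert to SI: R = 62 nm = 6.2e-08 m, d = 9 nm = 9e-09 m
F = A * R / (6 * d^2)
F = 4.76e-20 * 6.2e-08 / (6 * (9e-09)^2)
F = 6.07243e-12 N = 6.072 pN

6.072


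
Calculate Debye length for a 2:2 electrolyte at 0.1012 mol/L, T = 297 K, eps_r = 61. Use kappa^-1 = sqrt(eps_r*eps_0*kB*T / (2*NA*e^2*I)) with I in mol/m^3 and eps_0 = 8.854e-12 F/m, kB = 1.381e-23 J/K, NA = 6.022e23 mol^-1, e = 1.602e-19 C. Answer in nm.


Ionic strength I = 0.1012 * 2^2 * 1000 = 404.8 mol/m^3
kappa^-1 = sqrt(61 * 8.854e-12 * 1.381e-23 * 297 / (2 * 6.022e23 * (1.602e-19)^2 * 404.8))
kappa^-1 = 0.421 nm

0.421


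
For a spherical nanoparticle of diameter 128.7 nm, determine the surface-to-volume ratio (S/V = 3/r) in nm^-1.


Radius r = 128.7/2 = 64.35 nm
S/V = 3 / r = 3 / 64.35
S/V = 0.0466 nm^-1

0.0466


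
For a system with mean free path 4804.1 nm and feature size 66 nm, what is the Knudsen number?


Knudsen number Kn = lambda / L
Kn = 4804.1 / 66
Kn = 72.7894

72.7894


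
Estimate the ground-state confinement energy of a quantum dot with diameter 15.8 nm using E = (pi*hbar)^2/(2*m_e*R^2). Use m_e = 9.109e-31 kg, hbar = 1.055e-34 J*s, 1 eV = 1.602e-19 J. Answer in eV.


Radius R = 15.8/2 = 7.9 nm = 7.9e-09 m
E = (pi * 1.055e-34)^2 / (2 * 9.109e-31 * (7.9e-09)^2)
E(J) = 9.66162e-22
E = E(J) / 1.602e-19 = 0.006 eV

0.006


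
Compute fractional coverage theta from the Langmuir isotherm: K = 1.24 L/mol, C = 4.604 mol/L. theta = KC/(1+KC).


Langmuir isotherm: theta = K*C / (1 + K*C)
K*C = 1.24 * 4.604 = 5.70896
theta = 5.70896 / (1 + 5.70896) = 5.70896 / 6.70896
theta = 0.8509

0.8509


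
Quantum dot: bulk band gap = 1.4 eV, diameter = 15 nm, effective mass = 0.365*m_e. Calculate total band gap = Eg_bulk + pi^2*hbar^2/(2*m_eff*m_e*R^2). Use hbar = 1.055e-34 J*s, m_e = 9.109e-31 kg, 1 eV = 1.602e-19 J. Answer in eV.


Radius R = 15/2 nm = 7.5e-09 m
Confinement energy dE = pi^2 * hbar^2 / (2 * m_eff * m_e * R^2)
dE = pi^2 * (1.055e-34)^2 / (2 * 0.365 * 9.109e-31 * (7.5e-09)^2) J, divided by 1.602e-19 J/eV
dE = 0.0183 eV
Total band gap = E_g(bulk) + dE = 1.4 + 0.0183 = 1.4183 eV

1.4183


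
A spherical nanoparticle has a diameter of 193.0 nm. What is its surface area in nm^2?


Radius r = 193.0/2 = 96.5 nm
Surface area SA = 4 * pi * r^2
SA = 4 * pi * (96.5)^2
SA = 117021.18 nm^2

117021.18


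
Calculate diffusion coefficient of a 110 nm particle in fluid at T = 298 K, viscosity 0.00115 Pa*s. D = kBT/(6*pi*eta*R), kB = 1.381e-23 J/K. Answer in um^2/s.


Radius R = 110/2 = 55 nm = 5.5e-08 m
D = kB*T / (6*pi*eta*R)
D = 1.381e-23 * 298 / (6 * pi * 0.00115 * 5.5e-08)
D = 3.45182e-12 m^2/s = 3.452 um^2/s

3.452


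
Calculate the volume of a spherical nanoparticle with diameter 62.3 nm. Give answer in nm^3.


Radius r = 62.3/2 = 31.15 nm
Volume V = (4/3) * pi * r^3
V = (4/3) * pi * (31.15)^3
V = 126608.47 nm^3

126608.47


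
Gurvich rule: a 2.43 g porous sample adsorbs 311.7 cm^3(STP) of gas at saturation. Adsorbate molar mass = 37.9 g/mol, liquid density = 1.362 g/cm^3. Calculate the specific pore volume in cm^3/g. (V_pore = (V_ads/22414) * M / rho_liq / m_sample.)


Moles adsorbed n = V_ads / 22414 = 311.7 / 22414 = 1.390649e-02 mol
Liquid volume V_liq = n * M / rho_liq = 1.390649e-02 * 37.9 / 1.362 = 0.38697 cm^3
Specific pore volume V_pore = V_liq / m_sample = 0.38697 / 2.43
V_pore = 0.1592 cm^3/g

0.1592


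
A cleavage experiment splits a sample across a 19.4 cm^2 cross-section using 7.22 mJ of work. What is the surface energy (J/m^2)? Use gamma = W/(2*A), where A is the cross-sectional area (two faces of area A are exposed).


Convert: A = 19.4 cm^2 = 0.00194 m^2, W = 7.22 mJ = 0.00722 J
Cleaving exposes two faces of area A, so total new surface = 2*A and gamma = W / (2*A)
gamma = 0.00722 / (2 * 0.00194)
gamma = 1.861 J/m^2

1.861


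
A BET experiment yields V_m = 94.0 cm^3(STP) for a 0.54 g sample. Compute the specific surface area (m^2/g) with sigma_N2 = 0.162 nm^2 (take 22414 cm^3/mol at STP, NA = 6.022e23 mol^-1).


Number of moles in monolayer = V_m / 22414 = 94.0 / 22414 = 0.00419381
Number of molecules = moles * NA = 0.00419381 * 6.022e23
SA = molecules * sigma / mass
SA = (94.0 / 22414) * 6.022e23 * 0.162e-18 / 0.54
SA = 757.7 m^2/g

757.7


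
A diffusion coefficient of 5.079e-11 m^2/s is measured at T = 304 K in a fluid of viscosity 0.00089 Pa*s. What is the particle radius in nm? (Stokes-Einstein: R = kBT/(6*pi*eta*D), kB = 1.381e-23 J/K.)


Stokes-Einstein: R = kB*T / (6*pi*eta*D)
R = 1.381e-23 * 304 / (6 * pi * 0.00089 * 5.079e-11)
R = 4.92717e-09 m = 4.93 nm

4.93


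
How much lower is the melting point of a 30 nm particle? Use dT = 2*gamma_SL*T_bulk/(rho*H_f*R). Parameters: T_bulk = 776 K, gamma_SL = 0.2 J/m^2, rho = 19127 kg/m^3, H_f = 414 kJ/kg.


Radius R = 30/2 = 15 nm = 1.5e-08 m
Convert H_f = 414 kJ/kg = 414000 J/kg
dT = 2 * gamma_SL * T_bulk / (rho * H_f * R)
dT = 2 * 0.2 * 776 / (19127 * 414000 * 1.5e-08)
dT = 2.6 K

2.6


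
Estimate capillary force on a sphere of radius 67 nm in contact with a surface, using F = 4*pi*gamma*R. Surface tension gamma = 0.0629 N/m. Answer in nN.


Convert radius: R = 67 nm = 6.7e-08 m
F = 4 * pi * gamma * R
F = 4 * pi * 0.0629 * 6.7e-08
F = 5.29585e-08 N = 52.9585 nN

52.9585


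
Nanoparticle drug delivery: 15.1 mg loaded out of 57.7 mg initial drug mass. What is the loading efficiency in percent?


Drug loading efficiency = (drug loaded / drug initial) * 100
DLE = 15.1 / 57.7 * 100
DLE = 0.2617 * 100
DLE = 26.17%

26.17


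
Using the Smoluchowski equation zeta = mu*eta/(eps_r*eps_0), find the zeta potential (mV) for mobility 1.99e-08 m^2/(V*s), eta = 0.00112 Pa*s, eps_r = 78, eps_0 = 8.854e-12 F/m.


Smoluchowski equation: zeta = mu * eta / (eps_r * eps_0)
zeta = 1.99e-08 * 0.00112 / (78 * 8.854e-12)
zeta = 0.032273 V = 32.27 mV

32.27


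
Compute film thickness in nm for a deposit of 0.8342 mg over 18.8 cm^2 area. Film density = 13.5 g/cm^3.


Convert: m = 0.8342 mg = 8.3420e-07 kg, A = 18.8 cm^2 = 1.8800e-03 m^2, rho = 13.5 g/cm^3 = 13500 kg/m^3
t = m / (A * rho)
t = 8.3420e-07 / (1.8800e-03 * 13500)
t = 3.2868e-08 m = 32.9 nm

32.9


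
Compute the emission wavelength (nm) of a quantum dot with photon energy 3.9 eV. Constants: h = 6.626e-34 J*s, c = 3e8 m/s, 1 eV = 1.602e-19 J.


Convert energy: E = 3.9 eV = 3.9 * 1.602e-19 = 6.2478e-19 J
lambda = h*c / E = 6.626e-34 * 3e8 / 6.2478e-19
lambda = 3.1816e-07 m = 318.2 nm

318.2


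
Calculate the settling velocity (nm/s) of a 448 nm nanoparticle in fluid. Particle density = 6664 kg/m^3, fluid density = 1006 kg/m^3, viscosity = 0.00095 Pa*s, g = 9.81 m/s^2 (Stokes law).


Radius R = 448/2 nm = 2.24e-07 m
Density difference = 6664 - 1006 = 5658 kg/m^3
v = 2 * R^2 * (rho_p - rho_f) * g / (9 * eta)
v = 2 * (2.24e-07)^2 * 5658 * 9.81 / (9 * 0.00095)
v = 6.51466e-07 m/s = 651.4662 nm/s

651.4662


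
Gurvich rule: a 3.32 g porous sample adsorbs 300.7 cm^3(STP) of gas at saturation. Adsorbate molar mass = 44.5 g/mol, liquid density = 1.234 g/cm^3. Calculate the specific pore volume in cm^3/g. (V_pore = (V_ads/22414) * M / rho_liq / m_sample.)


Moles adsorbed n = V_ads / 22414 = 300.7 / 22414 = 1.341572e-02 mol
Liquid volume V_liq = n * M / rho_liq = 1.341572e-02 * 44.5 / 1.234 = 0.48379 cm^3
Specific pore volume V_pore = V_liq / m_sample = 0.48379 / 3.32
V_pore = 0.1457 cm^3/g

0.1457


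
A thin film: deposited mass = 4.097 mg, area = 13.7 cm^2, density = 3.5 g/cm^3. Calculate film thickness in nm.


Convert: m = 4.097 mg = 4.0970e-06 kg, A = 13.7 cm^2 = 1.3700e-03 m^2, rho = 3.5 g/cm^3 = 3500 kg/m^3
t = m / (A * rho)
t = 4.0970e-06 / (1.3700e-03 * 3500)
t = 8.5443e-07 m = 854.4 nm

854.4


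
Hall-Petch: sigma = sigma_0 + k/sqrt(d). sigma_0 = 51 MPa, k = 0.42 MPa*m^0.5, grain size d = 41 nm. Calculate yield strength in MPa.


d = 41 nm = 4.1e-08 m
sqrt(d) = 0.0002024846
Hall-Petch contribution = k / sqrt(d) = 0.42 / 0.0002024846 = 2074.2 MPa
sigma = sigma_0 + k/sqrt(d) = 51 + 2074.2 = 2125.2 MPa

2125.2


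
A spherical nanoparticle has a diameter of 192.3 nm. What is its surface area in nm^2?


Radius r = 192.3/2 = 96.15 nm
Surface area SA = 4 * pi * r^2
SA = 4 * pi * (96.15)^2
SA = 116173.87 nm^2

116173.87


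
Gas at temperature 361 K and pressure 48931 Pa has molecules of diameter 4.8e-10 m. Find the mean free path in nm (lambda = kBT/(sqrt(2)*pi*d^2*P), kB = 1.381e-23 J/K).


Mean free path: lambda = kB*T / (sqrt(2) * pi * d^2 * P)
lambda = 1.381e-23 * 361 / (sqrt(2) * pi * (4.8e-10)^2 * 48931)
lambda = 9.95335e-08 m
lambda = 99.53 nm

99.53


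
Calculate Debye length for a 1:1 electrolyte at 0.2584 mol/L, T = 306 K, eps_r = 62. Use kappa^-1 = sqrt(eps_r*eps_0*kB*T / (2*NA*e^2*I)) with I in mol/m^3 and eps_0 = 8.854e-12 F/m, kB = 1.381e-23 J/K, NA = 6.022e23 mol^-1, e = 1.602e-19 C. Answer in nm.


Ionic strength I = 0.2584 * 1^2 * 1000 = 258.4 mol/m^3
kappa^-1 = sqrt(62 * 8.854e-12 * 1.381e-23 * 306 / (2 * 6.022e23 * (1.602e-19)^2 * 258.4))
kappa^-1 = 0.539 nm

0.539


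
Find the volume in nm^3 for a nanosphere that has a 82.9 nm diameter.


Radius r = 82.9/2 = 41.45 nm
Volume V = (4/3) * pi * r^3
V = (4/3) * pi * (41.45)^3
V = 298306.15 nm^3

298306.15


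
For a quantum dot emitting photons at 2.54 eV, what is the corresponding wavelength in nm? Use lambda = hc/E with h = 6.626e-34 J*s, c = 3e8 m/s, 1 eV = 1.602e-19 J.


Convert energy: E = 2.54 eV = 2.54 * 1.602e-19 = 4.06908e-19 J
lambda = h*c / E = 6.626e-34 * 3e8 / 4.06908e-19
lambda = 4.88513e-07 m = 488.5 nm

488.5


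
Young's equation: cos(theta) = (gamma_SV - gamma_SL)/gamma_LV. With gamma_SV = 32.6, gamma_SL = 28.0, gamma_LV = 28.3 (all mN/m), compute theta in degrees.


cos(theta) = (gamma_SV - gamma_SL) / gamma_LV
cos(theta) = (32.6 - 28.0) / 28.3
cos(theta) = 0.162544
theta = arccos(0.162544) = 80.65 degrees

80.65


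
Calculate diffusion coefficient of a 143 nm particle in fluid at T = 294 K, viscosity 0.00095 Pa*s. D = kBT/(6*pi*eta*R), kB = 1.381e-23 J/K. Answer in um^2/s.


Radius R = 143/2 = 71.5 nm = 7.15e-08 m
D = kB*T / (6*pi*eta*R)
D = 1.381e-23 * 294 / (6 * pi * 0.00095 * 7.15e-08)
D = 3.1711e-12 m^2/s = 3.171 um^2/s

3.171


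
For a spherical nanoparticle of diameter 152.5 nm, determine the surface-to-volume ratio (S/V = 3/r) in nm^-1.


Radius r = 152.5/2 = 76.25 nm
S/V = 3 / r = 3 / 76.25
S/V = 0.0393 nm^-1

0.0393


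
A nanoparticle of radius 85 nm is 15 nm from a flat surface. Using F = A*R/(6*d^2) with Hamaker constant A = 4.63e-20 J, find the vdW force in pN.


Convert to SI: R = 85 nm = 8.5e-08 m, d = 15 nm = 1.5e-08 m
F = A * R / (6 * d^2)
F = 4.63e-20 * 8.5e-08 / (6 * (1.5e-08)^2)
F = 2.91519e-12 N = 2.915 pN

2.915


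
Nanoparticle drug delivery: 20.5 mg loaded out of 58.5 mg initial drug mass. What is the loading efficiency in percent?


Drug loading efficiency = (drug loaded / drug initial) * 100
DLE = 20.5 / 58.5 * 100
DLE = 0.3504 * 100
DLE = 35.04%

35.04


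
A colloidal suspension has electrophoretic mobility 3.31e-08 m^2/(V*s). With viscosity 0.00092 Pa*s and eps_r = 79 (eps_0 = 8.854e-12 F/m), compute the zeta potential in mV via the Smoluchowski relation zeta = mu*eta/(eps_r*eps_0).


Smoluchowski equation: zeta = mu * eta / (eps_r * eps_0)
zeta = 3.31e-08 * 0.00092 / (79 * 8.854e-12)
zeta = 0.043536 V = 43.54 mV

43.54


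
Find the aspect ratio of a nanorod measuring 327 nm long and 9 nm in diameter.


Aspect ratio AR = length / diameter
AR = 327 / 9
AR = 36.33

36.33


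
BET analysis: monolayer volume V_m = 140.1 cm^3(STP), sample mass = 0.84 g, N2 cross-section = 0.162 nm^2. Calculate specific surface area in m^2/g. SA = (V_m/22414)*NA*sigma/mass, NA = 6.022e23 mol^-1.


Number of moles in monolayer = V_m / 22414 = 140.1 / 22414 = 0.00625056
Number of molecules = moles * NA = 0.00625056 * 6.022e23
SA = molecules * sigma / mass
SA = (140.1 / 22414) * 6.022e23 * 0.162e-18 / 0.84
SA = 725.9 m^2/g

725.9


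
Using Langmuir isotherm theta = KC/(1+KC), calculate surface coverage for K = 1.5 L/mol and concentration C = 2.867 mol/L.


Langmuir isotherm: theta = K*C / (1 + K*C)
K*C = 1.5 * 2.867 = 4.3005
theta = 4.3005 / (1 + 4.3005) = 4.3005 / 5.3005
theta = 0.8113

0.8113


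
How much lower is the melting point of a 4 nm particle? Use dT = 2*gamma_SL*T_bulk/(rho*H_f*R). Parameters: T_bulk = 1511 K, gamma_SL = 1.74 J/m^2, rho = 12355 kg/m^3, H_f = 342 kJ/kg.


Radius R = 4/2 = 2 nm = 2e-09 m
Convert H_f = 342 kJ/kg = 342000 J/kg
dT = 2 * gamma_SL * T_bulk / (rho * H_f * R)
dT = 2 * 1.74 * 1511 / (12355 * 342000 * 2e-09)
dT = 622.2 K

622.2


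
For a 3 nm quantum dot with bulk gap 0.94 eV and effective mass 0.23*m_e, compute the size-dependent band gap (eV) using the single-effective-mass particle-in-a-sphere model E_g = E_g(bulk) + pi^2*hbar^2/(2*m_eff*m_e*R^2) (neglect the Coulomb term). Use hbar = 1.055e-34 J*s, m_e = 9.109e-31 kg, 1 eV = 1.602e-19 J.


Radius R = 3/2 nm = 1.5e-09 m
Confinement energy dE = pi^2 * hbar^2 / (2 * m_eff * m_e * R^2)
dE = pi^2 * (1.055e-34)^2 / (2 * 0.23 * 9.109e-31 * (1.5e-09)^2) J, divided by 1.602e-19 J/eV
dE = 0.7273 eV
Total band gap = E_g(bulk) + dE = 0.94 + 0.7273 = 1.6673 eV

1.6673


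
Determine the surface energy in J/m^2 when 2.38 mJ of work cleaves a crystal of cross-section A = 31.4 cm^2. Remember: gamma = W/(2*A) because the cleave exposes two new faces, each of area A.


Convert: A = 31.4 cm^2 = 0.00314 m^2, W = 2.38 mJ = 0.00238 J
Cleaving exposes two faces of area A, so total new surface = 2*A and gamma = W / (2*A)
gamma = 0.00238 / (2 * 0.00314)
gamma = 0.379 J/m^2

0.379


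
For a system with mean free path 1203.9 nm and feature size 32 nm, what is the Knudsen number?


Knudsen number Kn = lambda / L
Kn = 1203.9 / 32
Kn = 37.6219

37.6219


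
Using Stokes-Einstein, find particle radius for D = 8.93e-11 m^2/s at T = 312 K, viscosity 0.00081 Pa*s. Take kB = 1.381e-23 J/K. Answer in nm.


Stokes-Einstein: R = kB*T / (6*pi*eta*D)
R = 1.381e-23 * 312 / (6 * pi * 0.00081 * 8.93e-11)
R = 3.16017e-09 m = 3.16 nm

3.16


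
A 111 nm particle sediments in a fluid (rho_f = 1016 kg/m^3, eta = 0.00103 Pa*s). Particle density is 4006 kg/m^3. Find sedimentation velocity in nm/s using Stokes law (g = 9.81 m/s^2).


Radius R = 111/2 nm = 5.55e-08 m
Density difference = 4006 - 1016 = 2990 kg/m^3
v = 2 * R^2 * (rho_p - rho_f) * g / (9 * eta)
v = 2 * (5.55e-08)^2 * 2990 * 9.81 / (9 * 0.00103)
v = 1.94929e-08 m/s = 19.4929 nm/s

19.4929


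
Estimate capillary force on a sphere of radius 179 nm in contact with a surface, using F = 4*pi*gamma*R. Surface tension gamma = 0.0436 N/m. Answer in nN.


Convert radius: R = 179 nm = 1.79e-07 m
F = 4 * pi * gamma * R
F = 4 * pi * 0.0436 * 1.79e-07
F = 9.8073e-08 N = 98.073 nN

98.073


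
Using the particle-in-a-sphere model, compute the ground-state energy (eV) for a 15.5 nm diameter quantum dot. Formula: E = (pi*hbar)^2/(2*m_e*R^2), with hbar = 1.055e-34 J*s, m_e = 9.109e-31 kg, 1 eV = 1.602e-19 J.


Radius R = 15.5/2 = 7.75 nm = 7.75e-09 m
E = (pi * 1.055e-34)^2 / (2 * 9.109e-31 * (7.75e-09)^2)
E(J) = 1.00392e-21
E = E(J) / 1.602e-19 = 0.0063 eV

0.0063


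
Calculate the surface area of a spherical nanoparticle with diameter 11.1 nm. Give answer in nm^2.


Radius r = 11.1/2 = 5.55 nm
Surface area SA = 4 * pi * r^2
SA = 4 * pi * (5.55)^2
SA = 387.08 nm^2

387.08


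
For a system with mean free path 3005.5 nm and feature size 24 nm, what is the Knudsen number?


Knudsen number Kn = lambda / L
Kn = 3005.5 / 24
Kn = 125.2292

125.2292


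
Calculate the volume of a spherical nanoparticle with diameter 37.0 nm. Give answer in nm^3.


Radius r = 37.0/2 = 18.5 nm
Volume V = (4/3) * pi * r^3
V = (4/3) * pi * (18.5)^3
V = 26521.85 nm^3

26521.85


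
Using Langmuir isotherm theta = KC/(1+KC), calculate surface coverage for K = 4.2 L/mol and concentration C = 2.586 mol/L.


Langmuir isotherm: theta = K*C / (1 + K*C)
K*C = 4.2 * 2.586 = 10.8612
theta = 10.8612 / (1 + 10.8612) = 10.8612 / 11.8612
theta = 0.9157

0.9157


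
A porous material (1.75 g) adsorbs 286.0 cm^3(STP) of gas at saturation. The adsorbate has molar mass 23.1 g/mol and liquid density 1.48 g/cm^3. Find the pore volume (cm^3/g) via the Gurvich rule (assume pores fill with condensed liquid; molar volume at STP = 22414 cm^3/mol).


Moles adsorbed n = V_ads / 22414 = 286.0 / 22414 = 1.275988e-02 mol
Liquid volume V_liq = n * M / rho_liq = 1.275988e-02 * 23.1 / 1.48 = 0.19916 cm^3
Specific pore volume V_pore = V_liq / m_sample = 0.19916 / 1.75
V_pore = 0.1138 cm^3/g

0.1138


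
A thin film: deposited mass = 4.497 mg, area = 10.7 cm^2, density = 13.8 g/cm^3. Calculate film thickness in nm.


Convert: m = 4.497 mg = 4.4970e-06 kg, A = 10.7 cm^2 = 1.0700e-03 m^2, rho = 13.8 g/cm^3 = 13800 kg/m^3
t = m / (A * rho)
t = 4.4970e-06 / (1.0700e-03 * 13800)
t = 3.0455e-07 m = 304.6 nm

304.6


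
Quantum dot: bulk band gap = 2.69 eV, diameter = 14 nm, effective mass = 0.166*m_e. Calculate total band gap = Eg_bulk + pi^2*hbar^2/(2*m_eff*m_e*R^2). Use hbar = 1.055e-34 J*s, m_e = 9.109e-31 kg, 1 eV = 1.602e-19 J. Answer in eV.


Radius R = 14/2 nm = 7e-09 m
Confinement energy dE = pi^2 * hbar^2 / (2 * m_eff * m_e * R^2)
dE = pi^2 * (1.055e-34)^2 / (2 * 0.166 * 9.109e-31 * (7e-09)^2) J, divided by 1.602e-19 J/eV
dE = 0.0463 eV
Total band gap = E_g(bulk) + dE = 2.69 + 0.0463 = 2.7363 eV

2.7363


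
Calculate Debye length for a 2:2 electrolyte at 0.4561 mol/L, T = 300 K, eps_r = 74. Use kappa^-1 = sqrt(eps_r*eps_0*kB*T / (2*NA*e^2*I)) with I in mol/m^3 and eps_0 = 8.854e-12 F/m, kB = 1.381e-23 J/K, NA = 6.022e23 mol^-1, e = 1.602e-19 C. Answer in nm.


Ionic strength I = 0.4561 * 2^2 * 1000 = 1824.4 mol/m^3
kappa^-1 = sqrt(74 * 8.854e-12 * 1.381e-23 * 300 / (2 * 6.022e23 * (1.602e-19)^2 * 1824.4))
kappa^-1 = 0.219 nm

0.219


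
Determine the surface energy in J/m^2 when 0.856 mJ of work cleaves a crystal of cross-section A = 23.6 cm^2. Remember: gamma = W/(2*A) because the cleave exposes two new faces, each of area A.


Convert: A = 23.6 cm^2 = 0.00236 m^2, W = 0.856 mJ = 0.000856 J
Cleaving exposes two faces of area A, so total new surface = 2*A and gamma = W / (2*A)
gamma = 0.000856 / (2 * 0.00236)
gamma = 0.181 J/m^2

0.181


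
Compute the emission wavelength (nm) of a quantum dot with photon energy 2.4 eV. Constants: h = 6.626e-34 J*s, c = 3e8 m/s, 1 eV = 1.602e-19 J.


Convert energy: E = 2.4 eV = 2.4 * 1.602e-19 = 3.8448e-19 J
lambda = h*c / E = 6.626e-34 * 3e8 / 3.8448e-19
lambda = 5.1701e-07 m = 517.0 nm

517.0


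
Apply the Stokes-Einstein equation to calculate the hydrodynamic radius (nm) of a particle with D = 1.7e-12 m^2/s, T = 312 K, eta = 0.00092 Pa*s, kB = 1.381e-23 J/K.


Stokes-Einstein: R = kB*T / (6*pi*eta*D)
R = 1.381e-23 * 312 / (6 * pi * 0.00092 * 1.7e-12)
R = 1.46154e-07 m = 146.15 nm

146.15


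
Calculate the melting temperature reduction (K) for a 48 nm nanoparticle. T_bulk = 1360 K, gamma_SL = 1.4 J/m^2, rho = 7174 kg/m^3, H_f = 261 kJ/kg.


Radius R = 48/2 = 24 nm = 2.4e-08 m
Convert H_f = 261 kJ/kg = 261000 J/kg
dT = 2 * gamma_SL * T_bulk / (rho * H_f * R)
dT = 2 * 1.4 * 1360 / (7174 * 261000 * 2.4e-08)
dT = 84.7 K

84.7
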